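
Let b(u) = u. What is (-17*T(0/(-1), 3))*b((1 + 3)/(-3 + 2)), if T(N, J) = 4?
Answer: 272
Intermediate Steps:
(-17*T(0/(-1), 3))*b((1 + 3)/(-3 + 2)) = (-17*4)*((1 + 3)/(-3 + 2)) = -272/(-1) = -272*(-1) = -68*(-4) = 272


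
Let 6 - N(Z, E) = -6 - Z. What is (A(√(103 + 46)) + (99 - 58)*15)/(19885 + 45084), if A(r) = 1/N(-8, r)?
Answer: 2461/259876 ≈ 0.0094699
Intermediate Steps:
N(Z, E) = 12 + Z (N(Z, E) = 6 - (-6 - Z) = 6 + (6 + Z) = 12 + Z)
A(r) = ¼ (A(r) = 1/(12 - 8) = 1/4 = ¼)
(A(√(103 + 46)) + (99 - 58)*15)/(19885 + 45084) = (¼ + (99 - 58)*15)/(19885 + 45084) = (¼ + 41*15)/64969 = (¼ + 615)*(1/64969) = (2461/4)*(1/64969) = 2461/259876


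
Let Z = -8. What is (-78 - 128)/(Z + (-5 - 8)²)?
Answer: -206/161 ≈ -1.2795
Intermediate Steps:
(-78 - 128)/(Z + (-5 - 8)²) = (-78 - 128)/(-8 + (-5 - 8)²) = -206/(-8 + (-13)²) = -206/(-8 + 169) = -206/161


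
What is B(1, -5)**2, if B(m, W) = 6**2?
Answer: 1296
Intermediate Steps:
B(m, W) = 36
B(1, -5)**2 = 36**2 = 1296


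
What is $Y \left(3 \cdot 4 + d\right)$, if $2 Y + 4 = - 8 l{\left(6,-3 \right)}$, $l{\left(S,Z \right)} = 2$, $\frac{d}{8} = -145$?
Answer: $11480$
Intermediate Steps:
$d = -1160$ ($d = 8 \left(-145\right) = -1160$)
$Y = -10$ ($Y = -2 + \frac{\left(-8\right) 2}{2} = -2 + \frac{1}{2} \left(-16\right) = -2 - 8 = -10$)
$Y \left(3 \cdot 4 + d\right) = - 10 \left(3 \cdot 4 - 1160\right) = - 10 \left(12 - 1160\right) = \left(-10\right) \left(-1148\right) = 11480$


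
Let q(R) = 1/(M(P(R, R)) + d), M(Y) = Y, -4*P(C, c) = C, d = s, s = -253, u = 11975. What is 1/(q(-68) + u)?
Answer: 236/2826099 ≈ 8.3507e-5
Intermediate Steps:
d = -253
P(C, c) = -C/4
q(R) = 1/(-253 - R/4) (q(R) = 1/(-R/4 - 253) = 1/(-253 - R/4))
1/(q(-68) + u) = 1/(-4/(1012 - 68) + 11975) = 1/(-4/944 + 11975) = 1/(-4*1/944 + 11975) = 1/(-1/236 + 11975) = 1/(2826099/236) = 236/2826099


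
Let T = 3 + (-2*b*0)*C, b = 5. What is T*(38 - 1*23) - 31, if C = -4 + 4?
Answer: 14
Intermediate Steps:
C = 0
T = 3 (T = 3 + (-2*5*0)*0 = 3 - 10*0*0 = 3 + 0*0 = 3 + 0 = 3)
T*(38 - 1*23) - 31 = 3*(38 - 1*23) - 31 = 3*(38 - 23) - 31 = 3*15 - 31 = 45 - 31 = 14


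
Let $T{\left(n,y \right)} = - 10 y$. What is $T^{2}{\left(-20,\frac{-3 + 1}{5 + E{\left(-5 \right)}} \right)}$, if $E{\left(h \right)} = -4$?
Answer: $400$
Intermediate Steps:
$T^{2}{\left(-20,\frac{-3 + 1}{5 + E{\left(-5 \right)}} \right)} = \left(- 10 \frac{-3 + 1}{5 - 4}\right)^{2} = \left(- 10 \left(- \frac{2}{1}\right)\right)^{2} = \left(- 10 \left(\left(-2\right) 1\right)\right)^{2} = \left(\left(-10\right) \left(-2\right)\right)^{2} = 20^{2} = 400$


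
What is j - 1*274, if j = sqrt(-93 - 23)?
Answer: -274 + 2*I*sqrt(29) ≈ -274.0 + 10.77*I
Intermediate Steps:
j = 2*I*sqrt(29) (j = sqrt(-116) = 2*I*sqrt(29) ≈ 10.77*I)
j - 1*274 = 2*I*sqrt(29) - 1*274 = 2*I*sqrt(29) - 274 = -274 + 2*I*sqrt(29)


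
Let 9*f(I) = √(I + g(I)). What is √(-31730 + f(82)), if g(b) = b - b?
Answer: √(-285570 + √82)/3 ≈ 178.13*I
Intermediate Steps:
g(b) = 0
f(I) = √I/9 (f(I) = √(I + 0)/9 = √I/9)
√(-31730 + f(82)) = √(-31730 + √82/9)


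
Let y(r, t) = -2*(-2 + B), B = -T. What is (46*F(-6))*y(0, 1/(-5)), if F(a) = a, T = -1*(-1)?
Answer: -1656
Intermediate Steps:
T = 1
B = -1 (B = -1*1 = -1)
y(r, t) = 6 (y(r, t) = -2*(-2 - 1) = -2*(-3) = 6)
(46*F(-6))*y(0, 1/(-5)) = (46*(-6))*6 = -276*6 = -1656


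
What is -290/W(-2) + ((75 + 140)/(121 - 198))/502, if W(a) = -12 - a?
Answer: 1120751/38654 ≈ 28.994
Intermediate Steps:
-290/W(-2) + ((75 + 140)/(121 - 198))/502 = -290/(-12 - 1*(-2)) + ((75 + 140)/(121 - 198))/502 = -290/(-12 + 2) + (215/(-77))*(1/502) = -290/(-10) + (215*(-1/77))*(1/502) = -290*(-⅒) - 215/77*1/502 = 29 - 215/38654 = 1120751/38654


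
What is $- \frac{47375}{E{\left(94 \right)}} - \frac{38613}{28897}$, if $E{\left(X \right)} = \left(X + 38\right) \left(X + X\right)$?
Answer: $- \frac{211565053}{65191632} \approx -3.2453$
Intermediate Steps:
$E{\left(X \right)} = 2 X \left(38 + X\right)$ ($E{\left(X \right)} = \left(38 + X\right) 2 X = 2 X \left(38 + X\right)$)
$- \frac{47375}{E{\left(94 \right)}} - \frac{38613}{28897} = - \frac{47375}{2 \cdot 94 \left(38 + 94\right)} - \frac{38613}{28897} = - \frac{47375}{2 \cdot 94 \cdot 132} - \frac{38613}{28897} = - \frac{47375}{24816} - \frac{38613}{28897} = - \frac{211565053}{65191632}$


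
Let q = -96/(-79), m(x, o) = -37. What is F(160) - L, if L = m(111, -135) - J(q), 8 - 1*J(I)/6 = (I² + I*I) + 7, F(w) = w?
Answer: 1156331/6241 ≈ 185.28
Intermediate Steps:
q = 96/79 (q = -96*(-1/79) = 96/79 ≈ 1.2152)
J(I) = 6 - 12*I² (J(I) = 48 - 6*((I² + I*I) + 7) = 48 - 6*((I² + I²) + 7) = 48 - 6*(2*I² + 7) = 48 - 6*(7 + 2*I²) = 48 + (-42 - 12*I²) = 6 - 12*I²)
L = -157771/6241 (L = -37 - (6 - 12*(96/79)²) = -37 - (6 - 12*9216/6241) = -37 - (6 - 110592/6241) = -37 - 1*(-73146/6241) = -37 + 73146/6241 = -157771/6241 ≈ -25.280)
F(160) - L = 160 - 1*(-157771/6241) = 160 + 157771/6241 = 1156331/6241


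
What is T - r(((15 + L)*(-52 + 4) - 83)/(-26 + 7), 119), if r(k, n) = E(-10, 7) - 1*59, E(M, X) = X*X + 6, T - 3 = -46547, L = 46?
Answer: -46540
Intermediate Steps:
T = -46544 (T = 3 - 46547 = -46544)
E(M, X) = 6 + X² (E(M, X) = X² + 6 = 6 + X²)
r(k, n) = -4 (r(k, n) = (6 + 7²) - 1*59 = (6 + 49) - 59 = 55 - 59 = -4)
T - r(((15 + L)*(-52 + 4) - 83)/(-26 + 7), 119) = -46544 - 1*(-4) = -46544 + 4 = -46540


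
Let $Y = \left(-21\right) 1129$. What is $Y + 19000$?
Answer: $-4709$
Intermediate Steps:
$Y = -23709$
$Y + 19000 = -23709 + 19000 = -4709$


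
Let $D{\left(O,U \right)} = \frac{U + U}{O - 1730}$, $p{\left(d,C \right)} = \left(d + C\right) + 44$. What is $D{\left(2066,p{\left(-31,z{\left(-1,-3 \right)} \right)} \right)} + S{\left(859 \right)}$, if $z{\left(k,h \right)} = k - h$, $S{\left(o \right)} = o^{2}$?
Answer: $\frac{41321341}{56} \approx 7.3788 \cdot 10^{5}$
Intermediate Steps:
$p{\left(d,C \right)} = 44 + C + d$ ($p{\left(d,C \right)} = \left(C + d\right) + 44 = 44 + C + d$)
$D{\left(O,U \right)} = \frac{2 U}{-1730 + O}$
$D{\left(2066,p{\left(-31,z{\left(-1,-3 \right)} \right)} \right)} + S{\left(859 \right)} = \frac{2 \left(44 - -2 - 31\right)}{-1730 + 2066} + 859^{2} = \frac{2 \left(44 + \left(-1 + 3\right) - 31\right)}{336} + 737881 = 2 \left(44 + 2 - 31\right) \frac{1}{336} + 737881 = 2 \cdot 15 \cdot \frac{1}{336} + 737881 = \frac{5}{56} + 737881 = \frac{41321341}{56}$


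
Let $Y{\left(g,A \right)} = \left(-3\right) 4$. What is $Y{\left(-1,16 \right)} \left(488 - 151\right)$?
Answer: $-4044$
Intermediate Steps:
$Y{\left(g,A \right)} = -12$
$Y{\left(-1,16 \right)} \left(488 - 151\right) = - 12 \left(488 - 151\right) = \left(-12\right) 337 = -4044$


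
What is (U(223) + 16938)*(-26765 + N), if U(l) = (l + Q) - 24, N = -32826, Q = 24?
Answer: -1022641151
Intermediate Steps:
U(l) = l (U(l) = (l + 24) - 24 = (24 + l) - 24 = l)
(U(223) + 16938)*(-26765 + N) = (223 + 16938)*(-26765 - 32826) = 17161*(-59591) = -1022641151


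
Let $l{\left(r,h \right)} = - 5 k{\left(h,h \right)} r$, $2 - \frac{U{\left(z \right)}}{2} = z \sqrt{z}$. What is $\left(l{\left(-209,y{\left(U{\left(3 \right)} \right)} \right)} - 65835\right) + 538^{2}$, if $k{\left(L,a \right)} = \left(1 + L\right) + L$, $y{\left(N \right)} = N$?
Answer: $233014 - 12540 \sqrt{3} \approx 2.1129 \cdot 10^{5}$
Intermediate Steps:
$U{\left(z \right)} = 4 - 2 z^{\frac{3}{2}}$ ($U{\left(z \right)} = 4 - 2 z \sqrt{z} = 4 - 2 z^{\frac{3}{2}}$)
$k{\left(L,a \right)} = 1 + 2 L$
$l{\left(r,h \right)} = r \left(-5 - 10 h\right)$ ($l{\left(r,h \right)} = - 5 \left(1 + 2 h\right) r = \left(-5 - 10 h\right) r = r \left(-5 - 10 h\right)$)
$\left(l{\left(-209,y{\left(U{\left(3 \right)} \right)} \right)} - 65835\right) + 538^{2} = \left(\left(-5\right) \left(-209\right) \left(1 + 2 \left(4 - 2 \cdot 3^{\frac{3}{2}}\right)\right) - 65835\right) + 538^{2} = \left(\left(-5\right) \left(-209\right) \left(1 + 2 \left(4 - 2 \cdot 3 \sqrt{3}\right)\right) - 65835\right) + 289444 = \left(\left(-5\right) \left(-209\right) \left(1 + 2 \left(4 - 6 \sqrt{3}\right)\right) - 65835\right) + 289444 = \left(\left(-5\right) \left(-209\right) \left(1 + \left(8 - 12 \sqrt{3}\right)\right) - 65835\right) + 289444 = \left(\left(-5\right) \left(-209\right) \left(9 - 12 \sqrt{3}\right) - 65835\right) + 289444 = \left(\left(9405 - 12540 \sqrt{3}\right) - 65835\right) + 289444 = \left(-56430 - 12540 \sqrt{3}\right) + 289444 = 233014 - 12540 \sqrt{3}$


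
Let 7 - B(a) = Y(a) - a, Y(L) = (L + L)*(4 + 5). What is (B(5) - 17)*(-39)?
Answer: 3705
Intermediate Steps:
Y(L) = 18*L (Y(L) = (2*L)*9 = 18*L)
B(a) = 7 - 17*a (B(a) = 7 - (18*a - a) = 7 - 17*a)
(B(5) - 17)*(-39) = ((7 - 17*5) - 17)*(-39) = ((7 - 85) - 17)*(-39) = (-78 - 17)*(-39) = -95*(-39) = 3705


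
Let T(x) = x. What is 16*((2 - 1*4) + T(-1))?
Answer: -48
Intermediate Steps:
16*((2 - 1*4) + T(-1)) = 16*((2 - 1*4) - 1) = 16*((2 - 4) - 1) = 16*(-2 - 1) = 16*(-3) = -48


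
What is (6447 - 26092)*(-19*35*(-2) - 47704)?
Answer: 911017230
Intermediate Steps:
(6447 - 26092)*(-19*35*(-2) - 47704) = -19645*(-665*(-2) - 47704) = -19645*(1330 - 47704) = -19645*(-46374) = 911017230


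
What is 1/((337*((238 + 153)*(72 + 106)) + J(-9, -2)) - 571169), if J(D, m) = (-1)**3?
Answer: 1/22883356 ≈ 4.3700e-8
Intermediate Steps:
J(D, m) = -1
1/((337*((238 + 153)*(72 + 106)) + J(-9, -2)) - 571169) = 1/((337*((238 + 153)*(72 + 106)) - 1) - 571169) = 1/((337*(391*178) - 1) - 571169) = 1/((337*69598 - 1) - 571169) = 1/((23454526 - 1) - 571169) = 1/(23454525 - 571169) = 1/22883356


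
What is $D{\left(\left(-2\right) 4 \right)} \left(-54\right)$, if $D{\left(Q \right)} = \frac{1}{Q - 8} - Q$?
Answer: $- \frac{3429}{8} \approx -428.63$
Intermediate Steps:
$D{\left(Q \right)} = \frac{1}{-8 + Q} - Q$
$D{\left(\left(-2\right) 4 \right)} \left(-54\right) = \frac{1 - \left(\left(-2\right) 4\right)^{2} + 8 \left(\left(-2\right) 4\right)}{-8 - 8} \left(-54\right) = \frac{1 - \left(-8\right)^{2} + 8 \left(-8\right)}{-8 - 8} \left(-54\right) = \frac{1 - 64 - 64}{-16} \left(-54\right) = - \frac{1 - 64 - 64}{16} \left(-54\right) = \left(- \frac{1}{16}\right) \left(-127\right) \left(-54\right) = \frac{127}{16} \left(-54\right) = - \frac{3429}{8}$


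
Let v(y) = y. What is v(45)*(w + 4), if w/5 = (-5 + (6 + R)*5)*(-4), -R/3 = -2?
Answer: -49320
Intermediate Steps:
R = 6 (R = -3*(-2) = 6)
w = -1100 (w = 5*((-5 + (6 + 6)*5)*(-4)) = 5*((-5 + 12*5)*(-4)) = 5*((-5 + 60)*(-4)) = 5*(55*(-4)) = 5*(-220) = -1100)
v(45)*(w + 4) = 45*(-1100 + 4) = 45*(-1096) = -49320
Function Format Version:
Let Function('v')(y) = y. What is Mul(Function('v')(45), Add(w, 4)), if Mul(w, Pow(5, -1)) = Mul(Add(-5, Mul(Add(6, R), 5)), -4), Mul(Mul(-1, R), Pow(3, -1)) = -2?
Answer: -49320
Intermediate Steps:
R = 6 (R = Mul(-3, -2) = 6)
w = -1100 (w = Mul(5, Mul(Add(-5, Mul(Add(6, 6), 5)), -4)) = Mul(5, Mul(Add(-5, Mul(12, 5)), -4)) = Mul(5, Mul(Add(-5, 60), -4)) = Mul(5, Mul(55, -4)) = Mul(5, -220) = -1100)
Mul(Function('v')(45), Add(w, 4)) = Mul(45, Add(-1100, 4)) = Mul(45, -1096) = -49320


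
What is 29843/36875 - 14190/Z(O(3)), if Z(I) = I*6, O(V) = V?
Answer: -87119846/110625 ≈ -787.52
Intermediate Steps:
Z(I) = 6*I
29843/36875 - 14190/Z(O(3)) = 29843/36875 - 14190/(6*3) = 29843*(1/36875) - 14190/18 = 29843/36875 - 14190*1/18 = 29843/36875 - 2365/3 = -87119846/110625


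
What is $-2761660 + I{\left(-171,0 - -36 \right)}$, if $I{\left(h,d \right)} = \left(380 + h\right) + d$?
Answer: $-2761415$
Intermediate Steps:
$I{\left(h,d \right)} = 380 + d + h$
$-2761660 + I{\left(-171,0 - -36 \right)} = -2761660 + \left(380 + \left(0 - -36\right) - 171\right) = -2761660 + \left(380 + \left(0 + 36\right) - 171\right) = -2761660 + \left(380 + 36 - 171\right) = -2761660 + 245 = -2761415$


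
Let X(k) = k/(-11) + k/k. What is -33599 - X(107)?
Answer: -369493/11 ≈ -33590.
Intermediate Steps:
X(k) = 1 - k/11 (X(k) = k*(-1/11) + 1 = -k/11 + 1 = 1 - k/11)
-33599 - X(107) = -33599 - (1 - 1/11*107) = -33599 - (1 - 107/11) = -33599 - 1*(-96/11) = -33599 + 96/11 = -369493/11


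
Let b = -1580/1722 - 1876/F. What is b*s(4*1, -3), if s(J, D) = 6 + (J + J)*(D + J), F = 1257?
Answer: -1738844/51537 ≈ -33.740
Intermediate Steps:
b = -869422/360759 (b = -1580/1722 - 1876/1257 = -1580*1/1722 - 1876*1/1257 = -790/861 - 1876/1257 = -869422/360759 ≈ -2.4100)
s(J, D) = 6 + 2*J*(D + J) (s(J, D) = 6 + (2*J)*(D + J) = 6 + 2*J*(D + J))
b*s(4*1, -3) = -869422*(6 + 2*(4*1)² + 2*(-3)*(4*1))/360759 = -869422*(6 + 2*4² + 2*(-3)*4)/360759 = -869422*(6 + 2*16 - 24)/360759 = -869422*(6 + 32 - 24)/360759 = -869422/360759*14 = -1738844/51537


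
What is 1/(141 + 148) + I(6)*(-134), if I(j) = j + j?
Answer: -464711/289 ≈ -1608.0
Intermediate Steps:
I(j) = 2*j
1/(141 + 148) + I(6)*(-134) = 1/(141 + 148) + (2*6)*(-134) = 1/289 + 12*(-134) = 1/289 - 1608 = -464711/289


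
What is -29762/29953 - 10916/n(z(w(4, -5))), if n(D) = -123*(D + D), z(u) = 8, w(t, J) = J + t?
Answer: 67098833/14736876 ≈ 4.5531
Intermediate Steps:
n(D) = -246*D
-29762/29953 - 10916/n(z(w(4, -5))) = -29762/29953 - 10916/((-246*8)) = -29762*1/29953 - 10916/(-1968) = -29762/29953 - 10916*(-1/1968) = -29762/29953 + 2729/492 = 67098833/14736876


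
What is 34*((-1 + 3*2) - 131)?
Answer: -4284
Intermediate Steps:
34*((-1 + 3*2) - 131) = 34*((-1 + 6) - 131) = 34*(5 - 131) = 34*(-126) = -4284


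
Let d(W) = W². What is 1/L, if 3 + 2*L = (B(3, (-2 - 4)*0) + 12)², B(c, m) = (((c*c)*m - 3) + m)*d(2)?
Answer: -⅔ ≈ -0.66667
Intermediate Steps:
B(c, m) = -12 + 4*m + 4*m*c² (B(c, m) = (((c*c)*m - 3) + m)*2² = ((c²*m - 3) + m)*4 = ((m*c² - 3) + m)*4 = ((-3 + m*c²) + m)*4 = (-3 + m + m*c²)*4 = -12 + 4*m + 4*m*c²)
L = -3/2 (L = -3/2 + ((-12 + 4*((-2 - 4)*0) + 4*((-2 - 4)*0)*3²) + 12)²/2 = -3/2 + ((-12 + 4*(-6*0) + 4*(-6*0)*9) + 12)²/2 = -3/2 + ((-12 + 4*0 + 4*0*9) + 12)²/2 = -3/2 + ((-12 + 0 + 0) + 12)²/2 = -3/2 + (-12 + 12)²/2 = -3/2 + (½)*0² = -3/2 + (½)*0 = -3/2 + 0 = -3/2 ≈ -1.5000)
1/L = 1/(-3/2) = -⅔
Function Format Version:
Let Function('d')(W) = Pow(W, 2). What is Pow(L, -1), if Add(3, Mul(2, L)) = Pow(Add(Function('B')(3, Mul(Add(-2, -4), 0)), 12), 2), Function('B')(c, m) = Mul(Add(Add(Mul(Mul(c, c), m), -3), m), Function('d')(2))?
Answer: Rational(-2, 3) ≈ -0.66667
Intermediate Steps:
Function('B')(c, m) = Add(-12, Mul(4, m), Mul(4, m, Pow(c, 2))) (Function('B')(c, m) = Mul(Add(Add(Mul(Mul(c, c), m), -3), m), Pow(2, 2)) = Mul(Add(Add(Mul(Pow(c, 2), m), -3), m), 4) = Mul(Add(Add(Mul(m, Pow(c, 2)), -3), m), 4) = Mul(Add(Add(-3, Mul(m, Pow(c, 2))), m), 4) = Mul(Add(-3, m, Mul(m, Pow(c, 2))), 4) = Add(-12, Mul(4, m), Mul(4, m, Pow(c, 2))))
L = Rational(-3, 2) (L = Add(Rational(-3, 2), Mul(Rational(1, 2), Pow(Add(Add(-12, Mul(4, Mul(Add(-2, -4), 0)), Mul(4, Mul(Add(-2, -4), 0), Pow(3, 2))), 12), 2))) = Add(Rational(-3, 2), Mul(Rational(1, 2), Pow(Add(Add(-12, Mul(4, Mul(-6, 0)), Mul(4, Mul(-6, 0), 9)), 12), 2))) = Add(Rational(-3, 2), Mul(Rational(1, 2), Pow(Add(Add(-12, Mul(4, 0), Mul(4, 0, 9)), 12), 2))) = Add(Rational(-3, 2), Mul(Rational(1, 2), Pow(Add(Add(-12, 0, 0), 12), 2))) = Add(Rational(-3, 2), Mul(Rational(1, 2), Pow(Add(-12, 12), 2))) = Add(Rational(-3, 2), Mul(Rational(1, 2), Pow(0, 2))) = Add(Rational(-3, 2), Mul(Rational(1, 2), 0)) = Add(Rational(-3, 2), 0) = Rational(-3, 2) ≈ -1.5000)
Pow(L, -1) = Pow(Rational(-3, 2), -1) = Rational(-2, 3)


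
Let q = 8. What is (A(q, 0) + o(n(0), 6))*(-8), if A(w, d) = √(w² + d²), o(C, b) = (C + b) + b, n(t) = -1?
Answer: -152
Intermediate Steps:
o(C, b) = C + 2*b
A(w, d) = √(d² + w²)
(A(q, 0) + o(n(0), 6))*(-8) = (√(0² + 8²) + (-1 + 2*6))*(-8) = (√(0 + 64) + (-1 + 12))*(-8) = (√64 + 11)*(-8) = (8 + 11)*(-8) = 19*(-8) = -152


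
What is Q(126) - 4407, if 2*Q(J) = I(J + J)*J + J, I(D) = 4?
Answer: -4092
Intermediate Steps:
Q(J) = 5*J/2 (Q(J) = (4*J + J)/2 = (5*J)/2 = 5*J/2)
Q(126) - 4407 = (5/2)*126 - 4407 = 315 - 4407 = -4092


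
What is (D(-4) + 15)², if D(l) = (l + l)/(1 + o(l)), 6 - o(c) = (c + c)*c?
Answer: 146689/625 ≈ 234.70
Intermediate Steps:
o(c) = 6 - 2*c² (o(c) = 6 - (c + c)*c = 6 - 2*c*c = 6 - 2*c²)
D(l) = 2*l/(7 - 2*l²) (D(l) = (l + l)/(1 + (6 - 2*l²)) = (2*l)/(7 - 2*l²) = 2*l/(7 - 2*l²))
(D(-4) + 15)² = (-2*(-4)/(-7 + 2*(-4)²) + 15)² = (-2*(-4)/(-7 + 2*16) + 15)² = (-2*(-4)/(-7 + 32) + 15)² = (-2*(-4)/25 + 15)² = (-2*(-4)*1/25 + 15)² = (8/25 + 15)² = (383/25)² = 146689/625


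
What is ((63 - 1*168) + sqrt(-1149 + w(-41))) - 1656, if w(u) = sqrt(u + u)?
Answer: -1761 + sqrt(-1149 + I*sqrt(82)) ≈ -1760.9 + 33.897*I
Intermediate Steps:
w(u) = sqrt(2)*sqrt(u) (w(u) = sqrt(2*u) = sqrt(2)*sqrt(u))
((63 - 1*168) + sqrt(-1149 + w(-41))) - 1656 = ((63 - 1*168) + sqrt(-1149 + sqrt(2)*sqrt(-41))) - 1656 = ((63 - 168) + sqrt(-1149 + sqrt(2)*(I*sqrt(41)))) - 1656 = (-105 + sqrt(-1149 + I*sqrt(82))) - 1656 = -1761 + sqrt(-1149 + I*sqrt(82))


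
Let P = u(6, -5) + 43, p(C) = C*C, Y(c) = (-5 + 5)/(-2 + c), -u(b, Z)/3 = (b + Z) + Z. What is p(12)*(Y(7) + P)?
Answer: 7920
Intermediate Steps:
u(b, Z) = -6*Z - 3*b (u(b, Z) = -3*((b + Z) + Z) = -3*((Z + b) + Z) = -3*(b + 2*Z) = -6*Z - 3*b)
Y(c) = 0 (Y(c) = 0/(-2 + c) = 0)
p(C) = C²
P = 55 (P = (-6*(-5) - 3*6) + 43 = (30 - 18) + 43 = 12 + 43 = 55)
p(12)*(Y(7) + P) = 12²*(0 + 55) = 144*55 = 7920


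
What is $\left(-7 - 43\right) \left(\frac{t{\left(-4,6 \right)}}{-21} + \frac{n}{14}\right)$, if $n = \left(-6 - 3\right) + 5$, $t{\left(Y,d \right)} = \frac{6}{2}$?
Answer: $\frac{150}{7} \approx 21.429$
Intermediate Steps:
$t{\left(Y,d \right)} = 3$ ($t{\left(Y,d \right)} = 6 \cdot \frac{1}{2} = 3$)
$n = -4$ ($n = -9 + 5 = -4$)
$\left(-7 - 43\right) \left(\frac{t{\left(-4,6 \right)}}{-21} + \frac{n}{14}\right) = \left(-7 - 43\right) \left(\frac{3}{-21} - \frac{4}{14}\right) = - 50 \left(3 \left(- \frac{1}{21}\right) - \frac{2}{7}\right) = - 50 \left(- \frac{1}{7} - \frac{2}{7}\right) = \left(-50\right) \left(- \frac{3}{7}\right) = \frac{150}{7}$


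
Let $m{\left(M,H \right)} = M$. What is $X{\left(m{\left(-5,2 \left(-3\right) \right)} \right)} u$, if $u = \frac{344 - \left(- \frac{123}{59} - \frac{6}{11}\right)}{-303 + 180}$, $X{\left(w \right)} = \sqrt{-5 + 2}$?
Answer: $- \frac{224963 i \sqrt{3}}{79827} \approx - 4.8811 i$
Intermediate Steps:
$X{\left(w \right)} = i \sqrt{3}$ ($X{\left(w \right)} = \sqrt{-3} = i \sqrt{3}$)
$u = - \frac{224963}{79827}$ ($u = \frac{344 - - \frac{1707}{649}}{-123} = \left(344 + \left(\frac{123}{59} + \frac{6}{11}\right)\right) \left(- \frac{1}{123}\right) = \left(344 + \frac{1707}{649}\right) \left(- \frac{1}{123}\right) = \frac{224963}{649} \left(- \frac{1}{123}\right) = - \frac{224963}{79827} \approx -2.8181$)
$X{\left(m{\left(-5,2 \left(-3\right) \right)} \right)} u = i \sqrt{3} \left(- \frac{224963}{79827}\right) = - \frac{224963 i \sqrt{3}}{79827}$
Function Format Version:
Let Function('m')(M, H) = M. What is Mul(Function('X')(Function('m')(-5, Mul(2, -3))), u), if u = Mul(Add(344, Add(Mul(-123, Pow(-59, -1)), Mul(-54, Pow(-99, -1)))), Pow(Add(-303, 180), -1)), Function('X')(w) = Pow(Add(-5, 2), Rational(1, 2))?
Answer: Mul(Rational(-224963, 79827), I, Pow(3, Rational(1, 2))) ≈ Mul(-4.8811, I)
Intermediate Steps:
Function('X')(w) = Mul(I, Pow(3, Rational(1, 2))) (Function('X')(w) = Pow(-3, Rational(1, 2)) = Mul(I, Pow(3, Rational(1, 2))))
u = Rational(-224963, 79827) (u = Mul(Add(344, Add(Mul(-123, Rational(-1, 59)), Mul(-54, Rational(-1, 99)))), Pow(-123, -1)) = Mul(Add(344, Add(Rational(123, 59), Rational(6, 11))), Rational(-1, 123)) = Mul(Add(344, Rational(1707, 649)), Rational(-1, 123)) = Mul(Rational(224963, 649), Rational(-1, 123)) = Rational(-224963, 79827) ≈ -2.8181)
Mul(Function('X')(Function('m')(-5, Mul(2, -3))), u) = Mul(Mul(I, Pow(3, Rational(1, 2))), Rational(-224963, 79827)) = Mul(Rational(-224963, 79827), I, Pow(3, Rational(1, 2)))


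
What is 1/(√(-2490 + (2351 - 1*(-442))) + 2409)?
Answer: 803/1934326 - √303/5802978 ≈ 0.00041213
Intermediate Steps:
1/(√(-2490 + (2351 - 1*(-442))) + 2409) = 1/(√(-2490 + (2351 + 442)) + 2409) = 1/(√(-2490 + 2793) + 2409) = 1/(√303 + 2409) = 1/(2409 + √303)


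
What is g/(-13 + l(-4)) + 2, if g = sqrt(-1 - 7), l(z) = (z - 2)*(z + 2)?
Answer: 2 - 2*I*sqrt(2) ≈ 2.0 - 2.8284*I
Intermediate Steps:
l(z) = (-2 + z)*(2 + z)
g = 2*I*sqrt(2) (g = sqrt(-8) = 2*I*sqrt(2) ≈ 2.8284*I)
g/(-13 + l(-4)) + 2 = (2*I*sqrt(2))/(-13 + (-4 + (-4)**2)) + 2 = (2*I*sqrt(2))/(-13 + (-4 + 16)) + 2 = (2*I*sqrt(2))/(-13 + 12) + 2 = (2*I*sqrt(2))/(-1) + 2 = -2*I*sqrt(2) + 2 = 2 - 2*I*sqrt(2)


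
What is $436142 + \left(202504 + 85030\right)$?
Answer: $723676$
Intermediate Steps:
$436142 + \left(202504 + 85030\right) = 436142 + 287534 = 723676$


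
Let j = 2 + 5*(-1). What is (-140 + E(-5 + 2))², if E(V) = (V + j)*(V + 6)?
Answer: 24964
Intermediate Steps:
j = -3 (j = 2 - 5 = -3)
E(V) = (-3 + V)*(6 + V) (E(V) = (V - 3)*(V + 6) = (-3 + V)*(6 + V))
(-140 + E(-5 + 2))² = (-140 + (-18 + (-5 + 2)² + 3*(-5 + 2)))² = (-140 + (-18 + (-3)² + 3*(-3)))² = (-140 + (-18 + 9 - 9))² = (-140 - 18)² = (-158)² = 24964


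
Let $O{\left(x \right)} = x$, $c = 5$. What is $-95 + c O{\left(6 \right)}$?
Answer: $-65$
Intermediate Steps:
$-95 + c O{\left(6 \right)} = -95 + 5 \cdot 6 = -95 + 30 = -65$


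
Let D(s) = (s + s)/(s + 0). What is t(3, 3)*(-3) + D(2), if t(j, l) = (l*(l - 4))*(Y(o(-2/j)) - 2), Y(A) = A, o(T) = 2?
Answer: 2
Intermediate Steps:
D(s) = 2 (D(s) = (2*s)/s = 2)
t(j, l) = 0 (t(j, l) = (l*(l - 4))*(2 - 2) = (l*(-4 + l))*0 = 0)
t(3, 3)*(-3) + D(2) = 0*(-3) + 2 = 0 + 2 = 2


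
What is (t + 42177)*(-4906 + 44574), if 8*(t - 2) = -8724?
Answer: 1629898618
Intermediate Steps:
t = -2177/2 (t = 2 + (⅛)*(-8724) = 2 - 2181/2 = -2177/2 ≈ -1088.5)
(t + 42177)*(-4906 + 44574) = (-2177/2 + 42177)*(-4906 + 44574) = (82177/2)*39668 = 1629898618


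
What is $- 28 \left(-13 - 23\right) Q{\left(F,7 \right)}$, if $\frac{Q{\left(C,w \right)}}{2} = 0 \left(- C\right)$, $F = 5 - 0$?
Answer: $0$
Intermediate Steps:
$F = 5$ ($F = 5 + 0 = 5$)
$Q{\left(C,w \right)} = 0$ ($Q{\left(C,w \right)} = 2 \cdot 0 \left(- C\right) = 2 \cdot 0 = 0$)
$- 28 \left(-13 - 23\right) Q{\left(F,7 \right)} = - 28 \left(-13 - 23\right) 0 = \left(-28\right) \left(-36\right) 0 = 1008 \cdot 0 = 0$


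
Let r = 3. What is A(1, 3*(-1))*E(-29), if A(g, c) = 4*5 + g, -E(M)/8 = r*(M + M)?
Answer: 29232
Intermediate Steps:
E(M) = -48*M (E(M) = -24*(M + M) = -24*2*M = -48*M)
A(g, c) = 20 + g
A(1, 3*(-1))*E(-29) = (20 + 1)*(-48*(-29)) = 21*1392 = 29232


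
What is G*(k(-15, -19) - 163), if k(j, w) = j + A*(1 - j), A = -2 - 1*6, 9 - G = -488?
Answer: -152082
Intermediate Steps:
G = 497 (G = 9 - 1*(-488) = 9 + 488 = 497)
A = -8 (A = -2 - 6 = -8)
k(j, w) = -8 + 9*j (k(j, w) = j - 8*(1 - j) = j + (-8 + 8*j) = -8 + 9*j)
G*(k(-15, -19) - 163) = 497*((-8 + 9*(-15)) - 163) = 497*((-8 - 135) - 163) = 497*(-143 - 163) = 497*(-306) = -152082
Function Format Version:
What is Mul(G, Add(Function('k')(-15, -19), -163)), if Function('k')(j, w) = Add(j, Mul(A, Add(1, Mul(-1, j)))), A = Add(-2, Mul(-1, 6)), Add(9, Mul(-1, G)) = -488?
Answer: -152082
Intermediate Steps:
G = 497 (G = Add(9, Mul(-1, -488)) = Add(9, 488) = 497)
A = -8 (A = Add(-2, -6) = -8)
Function('k')(j, w) = Add(-8, Mul(9, j)) (Function('k')(j, w) = Add(j, Mul(-8, Add(1, Mul(-1, j)))) = Add(j, Add(-8, Mul(8, j))) = Add(-8, Mul(9, j)))
Mul(G, Add(Function('k')(-15, -19), -163)) = Mul(497, Add(Add(-8, Mul(9, -15)), -163)) = Mul(497, Add(Add(-8, -135), -163)) = Mul(497, Add(-143, -163)) = Mul(497, -306) = -152082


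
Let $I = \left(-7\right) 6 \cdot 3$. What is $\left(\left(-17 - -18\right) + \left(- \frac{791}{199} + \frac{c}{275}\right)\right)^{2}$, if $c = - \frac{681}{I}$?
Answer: $\frac{46137064550329}{5282872402500} \approx 8.7333$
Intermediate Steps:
$I = -126$ ($I = \left(-42\right) 3 = -126$)
$c = \frac{227}{42}$ ($c = - \frac{681}{-126} = \left(-681\right) \left(- \frac{1}{126}\right) = \frac{227}{42} \approx 5.4048$)
$\left(\left(-17 - -18\right) + \left(- \frac{791}{199} + \frac{c}{275}\right)\right)^{2} = \left(\left(-17 - -18\right) + \left(- \frac{791}{199} + \frac{227}{42 \cdot 275}\right)\right)^{2} = \left(\left(-17 + 18\right) + \left(\left(-791\right) \frac{1}{199} + \frac{227}{42} \cdot \frac{1}{275}\right)\right)^{2} = \left(1 + \left(- \frac{791}{199} + \frac{227}{11550}\right)\right)^{2} = \left(1 - \frac{9090877}{2298450}\right)^{2} = \left(- \frac{6792427}{2298450}\right)^{2} = \frac{46137064550329}{5282872402500}$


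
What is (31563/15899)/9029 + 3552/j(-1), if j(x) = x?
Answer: -509896924629/143552071 ≈ -3552.0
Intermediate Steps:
(31563/15899)/9029 + 3552/j(-1) = (31563/15899)/9029 + 3552/(-1) = (31563*(1/15899))*(1/9029) + 3552*(-1) = (31563/15899)*(1/9029) - 3552 = 31563/143552071 - 3552 = -509896924629/143552071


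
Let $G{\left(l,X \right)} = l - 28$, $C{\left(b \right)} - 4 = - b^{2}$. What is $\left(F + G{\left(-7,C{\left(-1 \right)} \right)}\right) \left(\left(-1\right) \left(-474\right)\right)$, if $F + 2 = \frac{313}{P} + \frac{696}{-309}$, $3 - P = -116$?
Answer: $- \frac{212768172}{12257} \approx -17359.0$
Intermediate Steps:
$P = 119$ ($P = 3 - -116 = 3 + 116 = 119$)
$C{\left(b \right)} = 4 - b^{2}$
$G{\left(l,X \right)} = -28 + l$
$F = - \frac{19883}{12257}$ ($F = -2 + \left(\frac{313}{119} + \frac{696}{-309}\right) = -2 + \left(313 \cdot \frac{1}{119} + 696 \left(- \frac{1}{309}\right)\right) = -2 + \left(\frac{313}{119} - \frac{232}{103}\right) = -2 + \frac{4631}{12257} = - \frac{19883}{12257} \approx -1.6222$)
$\left(F + G{\left(-7,C{\left(-1 \right)} \right)}\right) \left(\left(-1\right) \left(-474\right)\right) = \left(- \frac{19883}{12257} - 35\right) \left(\left(-1\right) \left(-474\right)\right) = \left(- \frac{19883}{12257} - 35\right) 474 = \left(- \frac{448878}{12257}\right) 474 = - \frac{212768172}{12257}$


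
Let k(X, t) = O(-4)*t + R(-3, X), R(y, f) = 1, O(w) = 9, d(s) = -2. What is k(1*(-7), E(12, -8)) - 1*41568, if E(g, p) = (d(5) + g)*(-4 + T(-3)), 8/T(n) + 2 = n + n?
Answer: -42017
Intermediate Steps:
T(n) = 8/(-2 + 2*n) (T(n) = 8/(-2 + (n + n)) = 8/(-2 + 2*n))
E(g, p) = 10 - 5*g (E(g, p) = (-2 + g)*(-4 + 4/(-1 - 3)) = (-2 + g)*(-4 + 4/(-4)) = (-2 + g)*(-4 + 4*(-1/4)) = (-2 + g)*(-4 - 1) = (-2 + g)*(-5) = 10 - 5*g)
k(X, t) = 1 + 9*t (k(X, t) = 9*t + 1 = 1 + 9*t)
k(1*(-7), E(12, -8)) - 1*41568 = (1 + 9*(10 - 5*12)) - 1*41568 = (1 + 9*(10 - 60)) - 41568 = (1 + 9*(-50)) - 41568 = (1 - 450) - 41568 = -449 - 41568 = -42017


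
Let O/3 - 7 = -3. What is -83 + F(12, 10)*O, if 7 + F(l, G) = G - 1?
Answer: -59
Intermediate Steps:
O = 12 (O = 21 + 3*(-3) = 21 - 9 = 12)
F(l, G) = -8 + G (F(l, G) = -7 + (G - 1) = -7 + (-1 + G) = -8 + G)
-83 + F(12, 10)*O = -83 + (-8 + 10)*12 = -83 + 2*12 = -83 + 24 = -59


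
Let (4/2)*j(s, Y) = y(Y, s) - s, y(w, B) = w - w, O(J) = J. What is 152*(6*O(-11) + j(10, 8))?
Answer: -10792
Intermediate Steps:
y(w, B) = 0
j(s, Y) = -s/2 (j(s, Y) = (0 - s)/2 = (-s)/2 = -s/2)
152*(6*O(-11) + j(10, 8)) = 152*(6*(-11) - ½*10) = 152*(-66 - 5) = 152*(-71) = -10792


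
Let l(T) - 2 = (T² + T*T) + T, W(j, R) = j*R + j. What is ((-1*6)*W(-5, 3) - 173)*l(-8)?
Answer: -6466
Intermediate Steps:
W(j, R) = j + R*j (W(j, R) = R*j + j = j + R*j)
l(T) = 2 + T + 2*T² (l(T) = 2 + ((T² + T*T) + T) = 2 + ((T² + T²) + T) = 2 + (2*T² + T) = 2 + (T + 2*T²) = 2 + T + 2*T²)
((-1*6)*W(-5, 3) - 173)*l(-8) = ((-1*6)*(-5*(1 + 3)) - 173)*(2 - 8 + 2*(-8)²) = (-(-30)*4 - 173)*(2 - 8 + 2*64) = (-6*(-20) - 173)*(2 - 8 + 128) = (120 - 173)*122 = -53*122 = -6466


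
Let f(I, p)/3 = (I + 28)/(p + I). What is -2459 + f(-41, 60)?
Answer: -46760/19 ≈ -2461.1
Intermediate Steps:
f(I, p) = 3*(28 + I)/(I + p) (f(I, p) = 3*((I + 28)/(p + I)) = 3*((28 + I)/(I + p)) = 3*(28 + I)/(I + p))
-2459 + f(-41, 60) = -2459 + 3*(28 - 41)/(-41 + 60) = -2459 + 3*(-13)/19 = -2459 + 3*(1/19)*(-13) = -2459 - 39/19 = -46760/19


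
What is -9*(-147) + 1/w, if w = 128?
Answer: 169345/128 ≈ 1323.0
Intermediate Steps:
-9*(-147) + 1/w = -9*(-147) + 1/128 = 1323 + 1/128 = 169345/128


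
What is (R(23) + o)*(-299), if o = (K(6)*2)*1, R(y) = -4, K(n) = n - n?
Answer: 1196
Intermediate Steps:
K(n) = 0
o = 0 (o = (0*2)*1 = 0*1 = 0)
(R(23) + o)*(-299) = (-4 + 0)*(-299) = -4*(-299) = 1196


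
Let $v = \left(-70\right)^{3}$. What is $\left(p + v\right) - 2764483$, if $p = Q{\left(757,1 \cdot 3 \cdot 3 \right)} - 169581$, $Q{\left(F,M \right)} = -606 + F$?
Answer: $-3276913$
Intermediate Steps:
$p = -169430$ ($p = \left(-606 + 757\right) - 169581 = 151 - 169581 = -169430$)
$v = -343000$
$\left(p + v\right) - 2764483 = \left(-169430 - 343000\right) - 2764483 = -512430 - 2764483 = -3276913$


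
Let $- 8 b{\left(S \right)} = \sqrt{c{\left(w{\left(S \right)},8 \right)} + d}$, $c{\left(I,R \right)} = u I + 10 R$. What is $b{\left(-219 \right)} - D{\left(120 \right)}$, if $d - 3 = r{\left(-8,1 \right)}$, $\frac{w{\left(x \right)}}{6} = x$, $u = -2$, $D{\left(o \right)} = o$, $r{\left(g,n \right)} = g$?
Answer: $-120 - \frac{\sqrt{2703}}{8} \approx -126.5$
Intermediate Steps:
$w{\left(x \right)} = 6 x$
$d = -5$ ($d = 3 - 8 = -5$)
$c{\left(I,R \right)} = - 2 I + 10 R$
$b{\left(S \right)} = - \frac{\sqrt{75 - 12 S}}{8}$ ($b{\left(S \right)} = - \frac{\sqrt{\left(- 2 \cdot 6 S + 10 \cdot 8\right) - 5}}{8} = - \frac{\sqrt{\left(- 12 S + 80\right) - 5}}{8} = - \frac{\sqrt{\left(80 - 12 S\right) - 5}}{8} = - \frac{\sqrt{75 - 12 S}}{8}$)
$b{\left(-219 \right)} - D{\left(120 \right)} = - \frac{\sqrt{75 - -2628}}{8} - 120 = - \frac{\sqrt{75 + 2628}}{8} - 120 = - \frac{\sqrt{2703}}{8} - 120 = -120 - \frac{\sqrt{2703}}{8}$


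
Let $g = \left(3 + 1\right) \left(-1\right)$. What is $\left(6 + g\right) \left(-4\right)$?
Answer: $-8$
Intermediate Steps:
$g = -4$ ($g = 4 \left(-1\right) = -4$)
$\left(6 + g\right) \left(-4\right) = \left(6 - 4\right) \left(-4\right) = 2 \left(-4\right) = -8$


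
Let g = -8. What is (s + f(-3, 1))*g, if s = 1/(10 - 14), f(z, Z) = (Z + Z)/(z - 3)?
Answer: 14/3 ≈ 4.6667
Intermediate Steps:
f(z, Z) = 2*Z/(-3 + z) (f(z, Z) = (2*Z)/(-3 + z) = 2*Z/(-3 + z))
s = -¼ (s = 1/(-4) = -¼ ≈ -0.25000)
(s + f(-3, 1))*g = (-¼ + 2*1/(-3 - 3))*(-8) = (-¼ + 2*1/(-6))*(-8) = (-¼ + 2*1*(-⅙))*(-8) = (-¼ - ⅓)*(-8) = -7/12*(-8) = 14/3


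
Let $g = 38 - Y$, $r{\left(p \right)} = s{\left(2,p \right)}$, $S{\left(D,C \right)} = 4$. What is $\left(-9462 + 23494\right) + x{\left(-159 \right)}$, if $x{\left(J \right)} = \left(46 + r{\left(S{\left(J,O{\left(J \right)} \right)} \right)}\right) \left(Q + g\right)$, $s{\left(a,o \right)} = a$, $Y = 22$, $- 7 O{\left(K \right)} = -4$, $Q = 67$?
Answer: $18016$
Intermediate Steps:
$O{\left(K \right)} = \frac{4}{7}$ ($O{\left(K \right)} = \left(- \frac{1}{7}\right) \left(-4\right) = \frac{4}{7}$)
$r{\left(p \right)} = 2$
$g = 16$ ($g = 38 - 22 = 16$)
$x{\left(J \right)} = 3984$ ($x{\left(J \right)} = \left(46 + 2\right) \left(67 + 16\right) = 48 \cdot 83 = 3984$)
$\left(-9462 + 23494\right) + x{\left(-159 \right)} = \left(-9462 + 23494\right) + 3984 = 14032 + 3984 = 18016$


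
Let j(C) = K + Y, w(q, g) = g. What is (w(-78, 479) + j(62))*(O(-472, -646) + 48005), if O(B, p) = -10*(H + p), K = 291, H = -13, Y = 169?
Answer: 51264705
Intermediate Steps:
O(B, p) = 130 - 10*p (O(B, p) = -10*(-13 + p) = 130 - 10*p)
j(C) = 460 (j(C) = 291 + 169 = 460)
(w(-78, 479) + j(62))*(O(-472, -646) + 48005) = (479 + 460)*((130 - 10*(-646)) + 48005) = 939*((130 + 6460) + 48005) = 939*(6590 + 48005) = 939*54595 = 51264705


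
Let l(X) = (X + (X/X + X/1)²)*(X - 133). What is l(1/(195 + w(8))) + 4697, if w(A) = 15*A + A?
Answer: 153757325657/33698267 ≈ 4562.8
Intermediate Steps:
w(A) = 16*A
l(X) = (-133 + X)*(X + (1 + X)²) (l(X) = (X + (1 + X*1)²)*(-133 + X) = (X + (1 + X)²)*(-133 + X) = (-133 + X)*(X + (1 + X)²))
l(1/(195 + w(8))) + 4697 = (-133 + (1/(195 + 16*8))³ - 398/(195 + 16*8) - 130/(195 + 16*8)²) + 4697 = (-133 + (1/(195 + 128))³ - 398/(195 + 128) - 130/(195 + 128)²) + 4697 = (-133 + (1/323)³ - 398/323 - 130*(1/323)²) + 4697 = (-133 + (1/323)³ - 398*1/323 - 130*(1/323)²) + 4697 = (-133 + 1/33698267 - 398/323 - 130*1/104329) + 4697 = (-133 + 1/33698267 - 398/323 - 130/104329) + 4697 = -4523434442/33698267 + 4697 = 153757325657/33698267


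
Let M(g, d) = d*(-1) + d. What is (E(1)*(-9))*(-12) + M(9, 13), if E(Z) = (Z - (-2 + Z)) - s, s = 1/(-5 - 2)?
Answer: 1620/7 ≈ 231.43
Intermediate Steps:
s = -1/7 (s = 1/(-7) = -1/7 ≈ -0.14286)
M(g, d) = 0 (M(g, d) = -d + d = 0)
E(Z) = 15/7 (E(Z) = (Z - (-2 + Z)) - 1*(-1/7) = (Z + (2 - Z)) + 1/7 = 2 + 1/7 = 15/7)
(E(1)*(-9))*(-12) + M(9, 13) = ((15/7)*(-9))*(-12) + 0 = -135/7*(-12) + 0 = 1620/7 + 0 = 1620/7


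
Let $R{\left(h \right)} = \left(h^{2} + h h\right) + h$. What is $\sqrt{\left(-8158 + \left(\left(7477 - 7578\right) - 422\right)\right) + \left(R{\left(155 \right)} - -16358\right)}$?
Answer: $\sqrt{55882} \approx 236.39$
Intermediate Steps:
$R{\left(h \right)} = h + 2 h^{2}$ ($R{\left(h \right)} = \left(h^{2} + h^{2}\right) + h = 2 h^{2} + h = h + 2 h^{2}$)
$\sqrt{\left(-8158 + \left(\left(7477 - 7578\right) - 422\right)\right) + \left(R{\left(155 \right)} - -16358\right)} = \sqrt{\left(-8158 + \left(\left(7477 - 7578\right) - 422\right)\right) - \left(-16358 - 155 \left(1 + 2 \cdot 155\right)\right)} = \sqrt{\left(-8158 - 523\right) + \left(155 \left(1 + 310\right) + 16358\right)} = \sqrt{\left(-8158 - 523\right) + \left(155 \cdot 311 + 16358\right)} = \sqrt{-8681 + \left(48205 + 16358\right)} = \sqrt{-8681 + 64563} = \sqrt{55882}$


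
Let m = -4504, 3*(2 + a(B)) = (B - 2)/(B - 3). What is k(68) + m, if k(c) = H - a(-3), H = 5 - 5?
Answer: -81041/18 ≈ -4502.3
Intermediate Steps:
a(B) = -2 + (-2 + B)/(3*(-3 + B)) (a(B) = -2 + ((B - 2)/(B - 3))/3 = -2 + ((-2 + B)/(-3 + B))/3 = -2 + (-2 + B)/(3*(-3 + B)))
H = 0
k(c) = 31/18 (k(c) = 0 - (16 - 5*(-3))/(3*(-3 - 3)) = 0 - (16 + 15)/(3*(-6)) = 0 - (-1)*31/(3*6) = 0 - 1*(-31/18) = 0 + 31/18 = 31/18)
k(68) + m = 31/18 - 4504 = -81041/18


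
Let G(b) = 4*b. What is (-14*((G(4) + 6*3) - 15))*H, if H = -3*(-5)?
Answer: -3990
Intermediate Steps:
H = 15
(-14*((G(4) + 6*3) - 15))*H = -14*((4*4 + 6*3) - 15)*15 = -14*((16 + 18) - 15)*15 = -14*(34 - 15)*15 = -14*19*15 = -266*15 = -3990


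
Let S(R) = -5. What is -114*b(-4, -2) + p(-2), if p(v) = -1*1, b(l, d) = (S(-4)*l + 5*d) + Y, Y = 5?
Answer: -1711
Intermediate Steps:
b(l, d) = 5 - 5*l + 5*d (b(l, d) = (-5*l + 5*d) + 5 = 5 - 5*l + 5*d)
p(v) = -1
-114*b(-4, -2) + p(-2) = -114*(5 - 5*(-4) + 5*(-2)) - 1 = -114*(5 + 20 - 10) - 1 = -114*15 - 1 = -1710 - 1 = -1711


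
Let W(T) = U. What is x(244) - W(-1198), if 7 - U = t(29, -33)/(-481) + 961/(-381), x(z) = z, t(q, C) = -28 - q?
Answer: 42992333/183261 ≈ 234.60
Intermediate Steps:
U = 1723351/183261 (U = 7 - ((-28 - 1*29)/(-481) + 961/(-381)) = 7 - ((-28 - 29)*(-1/481) + 961*(-1/381)) = 7 - (-57*(-1/481) - 961/381) = 7 - (57/481 - 961/381) = 7 - 1*(-440524/183261) = 7 + 440524/183261 = 1723351/183261 ≈ 9.4038)
W(T) = 1723351/183261
x(244) - W(-1198) = 244 - 1*1723351/183261 = 244 - 1723351/183261 = 42992333/183261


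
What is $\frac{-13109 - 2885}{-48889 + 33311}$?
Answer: $\frac{7997}{7789} \approx 1.0267$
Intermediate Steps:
$\frac{-13109 - 2885}{-48889 + 33311} = - \frac{15994}{-15578} = \left(-15994\right) \left(- \frac{1}{15578}\right) = \frac{7997}{7789}$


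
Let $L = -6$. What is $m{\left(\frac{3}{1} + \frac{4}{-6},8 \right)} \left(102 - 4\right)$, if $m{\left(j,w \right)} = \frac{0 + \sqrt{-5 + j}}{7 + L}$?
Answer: $\frac{196 i \sqrt{6}}{3} \approx 160.03 i$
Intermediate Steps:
$m{\left(j,w \right)} = \sqrt{-5 + j}$ ($m{\left(j,w \right)} = \frac{0 + \sqrt{-5 + j}}{7 - 6} = \frac{\sqrt{-5 + j}}{1} = \sqrt{-5 + j} 1 = \sqrt{-5 + j}$)
$m{\left(\frac{3}{1} + \frac{4}{-6},8 \right)} \left(102 - 4\right) = \sqrt{-5 + \left(\frac{3}{1} + \frac{4}{-6}\right)} \left(102 - 4\right) = \sqrt{-5 + \left(3 \cdot 1 + 4 \left(- \frac{1}{6}\right)\right)} 98 = \sqrt{-5 + \left(3 - \frac{2}{3}\right)} 98 = \sqrt{-5 + \frac{7}{3}} \cdot 98 = \sqrt{- \frac{8}{3}} \cdot 98 = \frac{2 i \sqrt{6}}{3} \cdot 98 = \frac{196 i \sqrt{6}}{3}$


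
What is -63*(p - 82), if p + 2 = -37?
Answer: 7623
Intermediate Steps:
p = -39 (p = -2 - 37 = -39)
-63*(p - 82) = -63*(-39 - 82) = -63*(-121) = 7623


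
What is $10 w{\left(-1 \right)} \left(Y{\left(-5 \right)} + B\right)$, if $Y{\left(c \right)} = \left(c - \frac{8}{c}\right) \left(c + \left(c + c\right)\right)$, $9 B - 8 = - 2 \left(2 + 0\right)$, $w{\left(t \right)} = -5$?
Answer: $- \frac{23150}{9} \approx -2572.2$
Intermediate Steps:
$B = \frac{4}{9}$ ($B = \frac{8}{9} + \frac{\left(-2\right) \left(2 + 0\right)}{9} = \frac{8}{9} + \frac{\left(-2\right) 2}{9} = \frac{8}{9} + \frac{1}{9} \left(-4\right) = \frac{8}{9} - \frac{4}{9} = \frac{4}{9} \approx 0.44444$)
$Y{\left(c \right)} = 3 c \left(c - \frac{8}{c}\right)$ ($Y{\left(c \right)} = \left(c - \frac{8}{c}\right) \left(c + 2 c\right) = \left(c - \frac{8}{c}\right) 3 c = 3 c \left(c - \frac{8}{c}\right)$)
$10 w{\left(-1 \right)} \left(Y{\left(-5 \right)} + B\right) = 10 \left(-5\right) \left(\left(-24 + 3 \left(-5\right)^{2}\right) + \frac{4}{9}\right) = - 50 \left(\left(-24 + 3 \cdot 25\right) + \frac{4}{9}\right) = - 50 \left(\left(-24 + 75\right) + \frac{4}{9}\right) = - 50 \left(51 + \frac{4}{9}\right) = \left(-50\right) \frac{463}{9} = - \frac{23150}{9}$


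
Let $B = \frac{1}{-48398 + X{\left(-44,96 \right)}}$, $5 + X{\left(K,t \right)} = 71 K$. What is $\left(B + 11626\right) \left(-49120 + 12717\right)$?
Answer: $- \frac{21807322755103}{51527} \approx -4.2322 \cdot 10^{8}$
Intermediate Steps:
$X{\left(K,t \right)} = -5 + 71 K$
$B = - \frac{1}{51527}$ ($B = \frac{1}{-48398 + \left(-5 + 71 \left(-44\right)\right)} = \frac{1}{-48398 - 3129} = \frac{1}{-51527} = - \frac{1}{51527} \approx -1.9407 \cdot 10^{-5}$)
$\left(B + 11626\right) \left(-49120 + 12717\right) = \left(- \frac{1}{51527} + 11626\right) \left(-49120 + 12717\right) = \frac{599052901}{51527} \left(-36403\right) = - \frac{21807322755103}{51527}$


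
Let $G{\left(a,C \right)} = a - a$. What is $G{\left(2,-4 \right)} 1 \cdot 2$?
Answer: $0$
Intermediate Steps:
$G{\left(a,C \right)} = 0$
$G{\left(2,-4 \right)} 1 \cdot 2 = 0 \cdot 1 \cdot 2 = 0 \cdot 2 = 0$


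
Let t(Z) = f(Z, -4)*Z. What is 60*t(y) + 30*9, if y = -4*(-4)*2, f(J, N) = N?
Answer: -7410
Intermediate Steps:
y = 32 (y = 16*2 = 32)
t(Z) = -4*Z
60*t(y) + 30*9 = 60*(-4*32) + 30*9 = 60*(-128) + 270 = -7680 + 270 = -7410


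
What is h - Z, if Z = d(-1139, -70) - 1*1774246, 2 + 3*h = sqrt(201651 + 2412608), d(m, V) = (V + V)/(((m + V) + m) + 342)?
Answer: 5338703998/3009 + sqrt(2614259)/3 ≈ 1.7748e+6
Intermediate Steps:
d(m, V) = 2*V/(342 + V + 2*m) (d(m, V) = (2*V)/(((V + m) + m) + 342) = (2*V)/((V + 2*m) + 342) = (2*V)/(342 + V + 2*m) = 2*V/(342 + V + 2*m))
h = -2/3 + sqrt(2614259)/3 (h = -2/3 + sqrt(201651 + 2412608)/3 = -2/3 + sqrt(2614259)/3 ≈ 538.29)
Z = -1779568668/1003 (Z = 2*(-70)/(342 - 70 + 2*(-1139)) - 1*1774246 = 2*(-70)/(342 - 70 - 2278) - 1774246 = 2*(-70)/(-2006) - 1774246 = 2*(-70)*(-1/2006) - 1774246 = 70/1003 - 1774246 = -1779568668/1003 ≈ -1.7742e+6)
h - Z = (-2/3 + sqrt(2614259)/3) - 1*(-1779568668/1003) = (-2/3 + sqrt(2614259)/3) + 1779568668/1003 = 5338703998/3009 + sqrt(2614259)/3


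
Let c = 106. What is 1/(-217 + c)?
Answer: -1/111 ≈ -0.0090090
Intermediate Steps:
1/(-217 + c) = 1/(-217 + 106) = 1/(-111) = -1/111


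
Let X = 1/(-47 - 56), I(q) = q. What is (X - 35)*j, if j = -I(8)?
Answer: 28848/103 ≈ 280.08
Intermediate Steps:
X = -1/103 (X = 1/(-103) = -1/103 ≈ -0.0097087)
j = -8 (j = -1*8 = -8)
(X - 35)*j = (-1/103 - 35)*(-8) = -3606/103*(-8) = 28848/103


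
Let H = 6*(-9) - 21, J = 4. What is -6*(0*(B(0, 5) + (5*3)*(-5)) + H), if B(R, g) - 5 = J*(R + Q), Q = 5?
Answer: 450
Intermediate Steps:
B(R, g) = 25 + 4*R (B(R, g) = 5 + 4*(R + 5) = 5 + 4*(5 + R) = 5 + (20 + 4*R) = 25 + 4*R)
H = -75 (H = -54 - 21 = -75)
-6*(0*(B(0, 5) + (5*3)*(-5)) + H) = -6*(0*((25 + 4*0) + (5*3)*(-5)) - 75) = -6*(0*((25 + 0) + 15*(-5)) - 75) = -6*(0*(25 - 75) - 75) = -6*(0*(-50) - 75) = -6*(0 - 75) = -6*(-75) = 450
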